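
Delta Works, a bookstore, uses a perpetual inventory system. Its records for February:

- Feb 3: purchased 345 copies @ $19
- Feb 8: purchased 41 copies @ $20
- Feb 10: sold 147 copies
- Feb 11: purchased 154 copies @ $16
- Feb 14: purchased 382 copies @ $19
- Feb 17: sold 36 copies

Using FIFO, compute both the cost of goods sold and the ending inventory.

COGS = $3,477; ending inventory = $13,620

Feb 10, 147 sold [FIFO — oldest first]: 147 @ $19 = $2,793
Feb 17, 36 sold [FIFO — oldest first]: 36 @ $19 = $684
Total COGS = $2,793 + $684 = $3,477
Ending inventory: 162 @ $19 + 41 @ $20 + 154 @ $16 + 382 @ $19 = $13,620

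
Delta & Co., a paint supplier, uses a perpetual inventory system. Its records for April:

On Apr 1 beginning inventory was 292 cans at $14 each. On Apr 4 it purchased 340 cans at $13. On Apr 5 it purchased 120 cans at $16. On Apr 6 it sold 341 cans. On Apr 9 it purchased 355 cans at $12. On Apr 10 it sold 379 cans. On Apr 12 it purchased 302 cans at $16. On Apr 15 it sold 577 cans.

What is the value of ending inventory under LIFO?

Ending inventory = $1,568

Apr 6, 341 sold [LIFO — newest first]: 120 @ $16 + 221 @ $13 = $4,793
Apr 10, 379 sold [LIFO — newest first]: 355 @ $12 + 24 @ $13 = $4,572
Apr 15, 577 sold [LIFO — newest first]: 302 @ $16 + 95 @ $13 + 180 @ $14 = $8,587
Total COGS = $4,793 + $4,572 + $8,587 = $17,952
Ending inventory: 112 @ $14 = $1,568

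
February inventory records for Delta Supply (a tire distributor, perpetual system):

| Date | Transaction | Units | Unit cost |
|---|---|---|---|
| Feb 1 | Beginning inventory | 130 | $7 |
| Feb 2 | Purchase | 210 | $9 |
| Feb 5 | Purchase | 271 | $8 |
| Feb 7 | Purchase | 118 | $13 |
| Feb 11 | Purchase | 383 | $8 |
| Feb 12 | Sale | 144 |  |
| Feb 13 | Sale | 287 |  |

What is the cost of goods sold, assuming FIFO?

Feb 12, 144 sold [FIFO — oldest first]: 130 @ $7 + 14 @ $9 = $1,036
Feb 13, 287 sold [FIFO — oldest first]: 196 @ $9 + 91 @ $8 = $2,492
Total COGS = $1,036 + $2,492 = $3,528
Ending inventory: 180 @ $8 + 118 @ $13 + 383 @ $8 = $6,038
Check: goods available $9,566 = COGS $3,528 + ending $6,038

COGS = $3,528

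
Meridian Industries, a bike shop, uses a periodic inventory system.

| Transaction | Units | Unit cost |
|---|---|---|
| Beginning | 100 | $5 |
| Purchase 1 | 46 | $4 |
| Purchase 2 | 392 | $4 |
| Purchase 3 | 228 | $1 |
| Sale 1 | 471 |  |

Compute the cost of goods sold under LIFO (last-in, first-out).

Sale 1 (471) [LIFO — newest first]: 228 @ $1 + 243 @ $4 = $1,200
Ending inventory: 100 @ $5 + 46 @ $4 + 149 @ $4 = $1,280

COGS = $1,200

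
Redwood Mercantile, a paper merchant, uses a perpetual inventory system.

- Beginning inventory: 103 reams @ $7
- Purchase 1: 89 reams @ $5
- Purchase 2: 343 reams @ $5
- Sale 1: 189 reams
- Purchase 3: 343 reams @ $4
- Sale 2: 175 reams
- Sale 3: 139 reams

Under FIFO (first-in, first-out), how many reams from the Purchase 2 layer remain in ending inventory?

32

Sale 1 (189) [FIFO — oldest first]: 103 @ $7 + 86 @ $5 = $1,151
Sale 2 (175) [FIFO — oldest first]: 3 @ $5 + 172 @ $5 = $875
Sale 3 (139) [FIFO — oldest first]: 139 @ $5 = $695
Total COGS = $1,151 + $875 + $695 = $2,721
Ending inventory: 32 @ $5 + 343 @ $4 = $1,532
Check: goods available $4,253 = COGS $2,721 + ending $1,532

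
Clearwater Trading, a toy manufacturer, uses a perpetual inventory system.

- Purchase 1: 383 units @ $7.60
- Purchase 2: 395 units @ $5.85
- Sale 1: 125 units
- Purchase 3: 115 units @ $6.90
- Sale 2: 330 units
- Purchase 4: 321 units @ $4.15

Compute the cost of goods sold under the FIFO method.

COGS = $3,332.00

Sale 1 (125) [FIFO — oldest first]: 125 @ $7.60 = $950.00
Sale 2 (330) [FIFO — oldest first]: 258 @ $7.60 + 72 @ $5.85 = $2,382.00
Total COGS = $950.00 + $2,382.00 = $3,332.00
Ending inventory: 323 @ $5.85 + 115 @ $6.90 + 321 @ $4.15 = $4,015.20
Check: goods available $7,347.20 = COGS $3,332.00 + ending $4,015.20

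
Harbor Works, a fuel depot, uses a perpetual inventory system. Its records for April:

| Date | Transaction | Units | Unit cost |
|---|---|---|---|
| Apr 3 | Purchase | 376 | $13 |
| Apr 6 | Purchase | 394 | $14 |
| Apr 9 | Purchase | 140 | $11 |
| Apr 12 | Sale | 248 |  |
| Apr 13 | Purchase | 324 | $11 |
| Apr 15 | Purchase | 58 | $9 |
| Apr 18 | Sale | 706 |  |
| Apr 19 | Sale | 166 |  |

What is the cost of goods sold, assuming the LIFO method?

COGS = $13,794

Apr 12, 248 sold [LIFO — newest first]: 140 @ $11 + 108 @ $14 = $3,052
Apr 18, 706 sold [LIFO — newest first]: 58 @ $9 + 324 @ $11 + 286 @ $14 + 38 @ $13 = $8,584
Apr 19, 166 sold [LIFO — newest first]: 166 @ $13 = $2,158
Total COGS = $3,052 + $8,584 + $2,158 = $13,794
Ending inventory: 172 @ $13 = $2,236
Check: goods available $16,030 = COGS $13,794 + ending $2,236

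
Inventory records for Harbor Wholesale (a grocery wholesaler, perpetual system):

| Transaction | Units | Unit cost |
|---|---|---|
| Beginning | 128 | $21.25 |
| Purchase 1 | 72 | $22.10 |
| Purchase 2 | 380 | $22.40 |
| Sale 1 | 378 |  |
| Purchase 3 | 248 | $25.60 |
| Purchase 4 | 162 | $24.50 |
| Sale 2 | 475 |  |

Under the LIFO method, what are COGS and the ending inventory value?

Sale 1 (378) [LIFO — newest first]: 378 @ $22.40 = $8,467.20
Sale 2 (475) [LIFO — newest first]: 162 @ $24.50 + 248 @ $25.60 + 2 @ $22.40 + 63 @ $22.10 = $11,754.90
Total COGS = $8,467.20 + $11,754.90 = $20,222.10
Ending inventory: 128 @ $21.25 + 9 @ $22.10 = $2,918.90

COGS = $20,222.10; ending inventory = $2,918.90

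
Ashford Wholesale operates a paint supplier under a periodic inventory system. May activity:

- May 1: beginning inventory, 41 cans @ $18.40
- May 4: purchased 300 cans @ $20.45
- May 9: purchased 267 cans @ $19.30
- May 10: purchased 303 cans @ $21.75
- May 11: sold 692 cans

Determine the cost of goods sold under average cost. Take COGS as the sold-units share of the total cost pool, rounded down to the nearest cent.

COGS = $14,153.52

May 11, sell 692: 692/911 × $18,632.75 → $14,153.52
Ending inventory (cost pool remaining) = $4,479.23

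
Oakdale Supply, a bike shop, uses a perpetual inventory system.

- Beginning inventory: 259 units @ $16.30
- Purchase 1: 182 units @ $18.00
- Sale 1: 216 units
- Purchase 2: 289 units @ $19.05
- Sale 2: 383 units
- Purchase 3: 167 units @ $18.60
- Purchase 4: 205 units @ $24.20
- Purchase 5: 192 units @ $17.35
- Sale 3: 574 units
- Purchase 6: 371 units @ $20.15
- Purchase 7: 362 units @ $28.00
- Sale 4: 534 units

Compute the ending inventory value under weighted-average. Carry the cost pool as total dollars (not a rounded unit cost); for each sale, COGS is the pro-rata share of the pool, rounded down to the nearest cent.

Ending inventory = $7,497.95

After Beginning: 259 on hand, pool $4,221.70 (≈ $16.3000 each)
After Purchase 1: 441 on hand, pool $7,497.70 (≈ $17.0016 each)
Sale 1, sell 216: 216/441 × $7,497.70 → $3,672.34
After Purchase 2: 514 on hand, pool $9,330.81 (≈ $18.1533 each)
Sale 2, sell 383: 383/514 × $9,330.81 → $6,952.72
After Purchase 3: 298 on hand, pool $5,484.29 (≈ $18.4037 each)
After Purchase 4: 503 on hand, pool $10,445.29 (≈ $20.7660 each)
After Purchase 5: 695 on hand, pool $13,776.49 (≈ $19.8223 each)
Sale 3, sell 574: 574/695 × $13,776.49 → $11,377.99
After Purchase 6: 492 on hand, pool $9,874.15 (≈ $20.0694 each)
After Purchase 7: 854 on hand, pool $20,010.15 (≈ $23.4311 each)
Sale 4, sell 534: 534/854 × $20,010.15 → $12,512.20
Total COGS = $3,672.34 + $6,952.72 + $11,377.99 + $12,512.20 = $34,515.25
Ending inventory (cost pool remaining) = $7,497.95
Check: goods available $42,013.20 = COGS $34,515.25 + ending $7,497.95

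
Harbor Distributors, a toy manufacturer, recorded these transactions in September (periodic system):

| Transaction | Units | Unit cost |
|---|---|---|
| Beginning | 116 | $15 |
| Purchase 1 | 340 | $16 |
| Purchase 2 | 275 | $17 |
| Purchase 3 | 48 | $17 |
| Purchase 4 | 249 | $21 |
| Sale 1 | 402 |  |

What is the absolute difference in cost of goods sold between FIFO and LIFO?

FIFO COGS: 116 @ $15 + 286 @ $16 = $6,316
LIFO COGS: 249 @ $21 + 48 @ $17 + 105 @ $17 = $7,830
Difference = |$6,316 − $7,830| = $1,514

$1,514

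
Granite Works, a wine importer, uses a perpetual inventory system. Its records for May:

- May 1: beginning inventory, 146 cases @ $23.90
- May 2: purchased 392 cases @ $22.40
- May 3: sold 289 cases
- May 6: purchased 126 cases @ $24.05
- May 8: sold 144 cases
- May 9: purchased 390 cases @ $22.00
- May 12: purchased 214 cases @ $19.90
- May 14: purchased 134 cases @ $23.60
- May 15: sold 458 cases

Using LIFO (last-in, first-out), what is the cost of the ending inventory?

May 3, 289 sold [LIFO — newest first]: 289 @ $22.40 = $6,473.60
May 8, 144 sold [LIFO — newest first]: 126 @ $24.05 + 18 @ $22.40 = $3,433.50
May 15, 458 sold [LIFO — newest first]: 134 @ $23.60 + 214 @ $19.90 + 110 @ $22.00 = $9,841.00
Total COGS = $6,473.60 + $3,433.50 + $9,841.00 = $19,748.10
Ending inventory: 146 @ $23.90 + 85 @ $22.40 + 280 @ $22.00 = $11,553.40
Check: goods available $31,301.50 = COGS $19,748.10 + ending $11,553.40

Ending inventory = $11,553.40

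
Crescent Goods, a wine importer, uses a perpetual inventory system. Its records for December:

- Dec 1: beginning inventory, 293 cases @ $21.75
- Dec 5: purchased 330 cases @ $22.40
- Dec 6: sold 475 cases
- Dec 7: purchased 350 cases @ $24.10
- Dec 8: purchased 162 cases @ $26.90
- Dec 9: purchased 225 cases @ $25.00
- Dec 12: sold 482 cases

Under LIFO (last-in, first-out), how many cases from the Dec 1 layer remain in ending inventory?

Dec 6, 475 sold [LIFO — newest first]: 330 @ $22.40 + 145 @ $21.75 = $10,545.75
Dec 12, 482 sold [LIFO — newest first]: 225 @ $25.00 + 162 @ $26.90 + 95 @ $24.10 = $12,272.30
Total COGS = $10,545.75 + $12,272.30 = $22,818.05
Ending inventory: 148 @ $21.75 + 255 @ $24.10 = $9,364.50

148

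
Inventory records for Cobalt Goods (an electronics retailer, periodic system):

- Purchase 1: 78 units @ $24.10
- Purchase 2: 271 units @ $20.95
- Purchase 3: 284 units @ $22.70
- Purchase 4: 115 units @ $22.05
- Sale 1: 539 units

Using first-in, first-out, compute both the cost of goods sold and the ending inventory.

COGS = $11,870.25; ending inventory = $4,669.55

Sale 1 (539) [FIFO — oldest first]: 78 @ $24.10 + 271 @ $20.95 + 190 @ $22.70 = $11,870.25
Ending inventory: 94 @ $22.70 + 115 @ $22.05 = $4,669.55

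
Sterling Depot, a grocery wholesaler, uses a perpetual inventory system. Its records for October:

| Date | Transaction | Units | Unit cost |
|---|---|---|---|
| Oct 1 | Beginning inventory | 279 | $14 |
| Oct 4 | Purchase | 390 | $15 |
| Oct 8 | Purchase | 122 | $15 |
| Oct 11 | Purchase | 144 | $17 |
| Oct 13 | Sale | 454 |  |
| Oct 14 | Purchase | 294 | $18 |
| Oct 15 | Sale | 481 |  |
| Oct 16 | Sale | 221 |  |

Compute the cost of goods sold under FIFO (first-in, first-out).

COGS = $18,012

Oct 13, 454 sold [FIFO — oldest first]: 279 @ $14 + 175 @ $15 = $6,531
Oct 15, 481 sold [FIFO — oldest first]: 215 @ $15 + 122 @ $15 + 144 @ $17 = $7,503
Oct 16, 221 sold [FIFO — oldest first]: 221 @ $18 = $3,978
Total COGS = $6,531 + $7,503 + $3,978 = $18,012
Ending inventory: 73 @ $18 = $1,314
Check: goods available $19,326 = COGS $18,012 + ending $1,314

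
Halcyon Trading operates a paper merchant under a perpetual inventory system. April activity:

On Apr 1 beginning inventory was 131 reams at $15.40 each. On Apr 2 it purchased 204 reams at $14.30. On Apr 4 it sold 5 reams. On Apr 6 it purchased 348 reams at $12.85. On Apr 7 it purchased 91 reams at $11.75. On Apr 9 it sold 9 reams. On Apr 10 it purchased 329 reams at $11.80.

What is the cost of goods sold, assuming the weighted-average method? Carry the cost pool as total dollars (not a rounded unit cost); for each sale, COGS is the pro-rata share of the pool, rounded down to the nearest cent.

After Apr 1: 131 on hand, pool $2,017.40 (≈ $15.4000 each)
After Apr 2: 335 on hand, pool $4,934.60 (≈ $14.7301 each)
Apr 4, sell 5: 5/335 × $4,934.60 → $73.65
After Apr 6: 678 on hand, pool $9,332.75 (≈ $13.7651 each)
After Apr 7: 769 on hand, pool $10,402.00 (≈ $13.5267 each)
Apr 9, sell 9: 9/769 × $10,402.00 → $121.73
After Apr 10: 1089 on hand, pool $14,162.47 (≈ $13.0050 each)
Total COGS = $73.65 + $121.73 = $195.38
Ending inventory (cost pool remaining) = $14,162.47
Check: goods available $14,357.85 = COGS $195.38 + ending $14,162.47

COGS = $195.38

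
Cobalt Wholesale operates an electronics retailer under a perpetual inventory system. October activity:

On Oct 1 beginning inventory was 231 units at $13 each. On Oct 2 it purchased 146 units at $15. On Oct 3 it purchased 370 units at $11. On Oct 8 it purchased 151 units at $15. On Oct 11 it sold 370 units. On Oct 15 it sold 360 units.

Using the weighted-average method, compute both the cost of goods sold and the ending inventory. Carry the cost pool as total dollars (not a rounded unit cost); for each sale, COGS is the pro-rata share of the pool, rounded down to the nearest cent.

After Oct 1: 231 on hand, pool $3,003.00 (≈ $13.0000 each)
After Oct 2: 377 on hand, pool $5,193.00 (≈ $13.7745 each)
After Oct 3: 747 on hand, pool $9,263.00 (≈ $12.4003 each)
After Oct 8: 898 on hand, pool $11,528.00 (≈ $12.8374 each)
Oct 11, sell 370: 370/898 × $11,528.00 → $4,749.84
Oct 15, sell 360: 360/528 × $6,778.16 → $4,621.47
Total COGS = $4,749.84 + $4,621.47 = $9,371.31
Ending inventory (cost pool remaining) = $2,156.69

COGS = $9,371.31; ending inventory = $2,156.69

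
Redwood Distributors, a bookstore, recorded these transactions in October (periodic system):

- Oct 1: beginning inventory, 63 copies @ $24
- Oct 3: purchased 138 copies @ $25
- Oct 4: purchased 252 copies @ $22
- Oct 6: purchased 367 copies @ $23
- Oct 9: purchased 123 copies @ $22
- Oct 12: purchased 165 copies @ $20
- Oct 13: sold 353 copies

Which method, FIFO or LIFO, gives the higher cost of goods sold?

FIFO COGS: 63 @ $24 + 138 @ $25 + 152 @ $22 = $8,306
LIFO COGS: 165 @ $20 + 123 @ $22 + 65 @ $23 = $7,501

FIFO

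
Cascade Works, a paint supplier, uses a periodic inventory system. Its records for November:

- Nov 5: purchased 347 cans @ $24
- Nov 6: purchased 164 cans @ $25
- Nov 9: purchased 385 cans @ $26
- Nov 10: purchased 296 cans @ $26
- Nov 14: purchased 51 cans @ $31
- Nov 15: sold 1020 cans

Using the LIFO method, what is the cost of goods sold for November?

Nov 15, 1020 sold [LIFO — newest first]: 51 @ $31 + 296 @ $26 + 385 @ $26 + 164 @ $25 + 124 @ $24 = $26,363
Ending inventory: 223 @ $24 = $5,352

COGS = $26,363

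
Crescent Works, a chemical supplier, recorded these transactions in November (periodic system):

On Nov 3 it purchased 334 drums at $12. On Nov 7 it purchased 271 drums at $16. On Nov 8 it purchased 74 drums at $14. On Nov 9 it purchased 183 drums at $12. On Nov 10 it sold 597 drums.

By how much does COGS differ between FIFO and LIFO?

FIFO COGS: 334 @ $12 + 263 @ $16 = $8,216
LIFO COGS: 183 @ $12 + 74 @ $14 + 271 @ $16 + 69 @ $12 = $8,396
Difference = |$8,216 − $8,396| = $180

$180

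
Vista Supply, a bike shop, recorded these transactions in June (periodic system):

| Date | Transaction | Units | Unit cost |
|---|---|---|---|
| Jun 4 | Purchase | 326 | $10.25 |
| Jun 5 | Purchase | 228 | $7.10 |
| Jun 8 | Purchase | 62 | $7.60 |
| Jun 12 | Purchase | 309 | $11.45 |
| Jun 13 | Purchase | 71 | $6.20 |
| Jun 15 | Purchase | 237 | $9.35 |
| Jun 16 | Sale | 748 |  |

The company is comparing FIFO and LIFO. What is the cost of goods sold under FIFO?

FIFO COGS: 326 @ $10.25 + 228 @ $7.10 + 62 @ $7.60 + 132 @ $11.45 = $6,942.90
LIFO COGS: 237 @ $9.35 + 71 @ $6.20 + 309 @ $11.45 + 62 @ $7.60 + 69 @ $7.10 = $7,155.30

COGS = $6,942.90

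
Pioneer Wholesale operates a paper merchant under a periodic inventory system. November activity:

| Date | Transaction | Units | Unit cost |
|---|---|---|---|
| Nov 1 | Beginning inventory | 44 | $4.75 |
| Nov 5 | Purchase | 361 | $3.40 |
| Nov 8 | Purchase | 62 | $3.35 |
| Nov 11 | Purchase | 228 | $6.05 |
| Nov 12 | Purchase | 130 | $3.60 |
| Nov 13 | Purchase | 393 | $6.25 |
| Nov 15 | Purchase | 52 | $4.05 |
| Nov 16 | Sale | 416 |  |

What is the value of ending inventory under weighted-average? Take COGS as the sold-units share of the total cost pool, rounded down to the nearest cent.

Ending inventory = $4,141.13

Nov 16, sell 416: 416/1270 × $6,158.35 → $2,017.22
Ending inventory (cost pool remaining) = $4,141.13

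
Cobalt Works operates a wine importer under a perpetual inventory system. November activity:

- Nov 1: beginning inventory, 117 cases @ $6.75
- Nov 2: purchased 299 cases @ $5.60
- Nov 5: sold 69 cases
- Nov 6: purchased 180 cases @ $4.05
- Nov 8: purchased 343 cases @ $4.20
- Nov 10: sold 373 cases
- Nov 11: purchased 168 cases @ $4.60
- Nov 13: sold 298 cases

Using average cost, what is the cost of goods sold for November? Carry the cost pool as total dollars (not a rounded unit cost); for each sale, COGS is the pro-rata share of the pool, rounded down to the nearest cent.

After Nov 1: 117 on hand, pool $789.75 (≈ $6.7500 each)
After Nov 2: 416 on hand, pool $2,464.15 (≈ $5.9234 each)
Nov 5, sell 69: 69/416 × $2,464.15 → $408.71
After Nov 6: 527 on hand, pool $2,784.44 (≈ $5.2836 each)
After Nov 8: 870 on hand, pool $4,225.04 (≈ $4.8564 each)
Nov 10, sell 373: 373/870 × $4,225.04 → $1,811.42
After Nov 11: 665 on hand, pool $3,186.42 (≈ $4.7916 each)
Nov 13, sell 298: 298/665 × $3,186.42 → $1,427.89
Total COGS = $408.71 + $1,811.42 + $1,427.89 = $3,648.02
Ending inventory (cost pool remaining) = $1,758.53

COGS = $3,648.02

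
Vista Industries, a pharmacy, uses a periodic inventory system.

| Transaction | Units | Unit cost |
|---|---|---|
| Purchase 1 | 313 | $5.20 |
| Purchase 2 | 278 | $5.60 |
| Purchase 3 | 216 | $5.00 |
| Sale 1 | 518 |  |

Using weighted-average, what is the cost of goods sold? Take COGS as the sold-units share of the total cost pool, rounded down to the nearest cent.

COGS = $2,737.24

Sale 1, sell 518: 518/807 × $4,264.40 → $2,737.24
Ending inventory (cost pool remaining) = $1,527.16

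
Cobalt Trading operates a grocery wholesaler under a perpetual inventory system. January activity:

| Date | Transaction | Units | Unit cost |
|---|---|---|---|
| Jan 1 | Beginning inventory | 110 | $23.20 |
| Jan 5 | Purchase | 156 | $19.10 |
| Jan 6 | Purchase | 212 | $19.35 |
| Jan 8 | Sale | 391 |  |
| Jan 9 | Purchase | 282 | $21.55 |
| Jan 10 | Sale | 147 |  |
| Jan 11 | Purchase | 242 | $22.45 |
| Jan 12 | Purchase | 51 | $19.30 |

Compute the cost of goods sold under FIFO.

COGS = $10,926.80

Jan 8, 391 sold [FIFO — oldest first]: 110 @ $23.20 + 156 @ $19.10 + 125 @ $19.35 = $7,950.35
Jan 10, 147 sold [FIFO — oldest first]: 87 @ $19.35 + 60 @ $21.55 = $2,976.45
Total COGS = $7,950.35 + $2,976.45 = $10,926.80
Ending inventory: 222 @ $21.55 + 242 @ $22.45 + 51 @ $19.30 = $11,201.30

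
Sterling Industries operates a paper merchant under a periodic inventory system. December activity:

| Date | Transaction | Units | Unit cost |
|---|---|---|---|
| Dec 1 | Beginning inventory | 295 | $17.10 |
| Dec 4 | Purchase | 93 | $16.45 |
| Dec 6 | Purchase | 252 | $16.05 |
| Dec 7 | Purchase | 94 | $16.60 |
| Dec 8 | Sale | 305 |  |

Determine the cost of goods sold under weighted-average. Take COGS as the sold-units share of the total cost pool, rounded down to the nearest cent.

COGS = $5,060.90

Dec 8, sell 305: 305/734 × $12,179.35 → $5,060.90
Ending inventory (cost pool remaining) = $7,118.45
Check: goods available $12,179.35 = COGS $5,060.90 + ending $7,118.45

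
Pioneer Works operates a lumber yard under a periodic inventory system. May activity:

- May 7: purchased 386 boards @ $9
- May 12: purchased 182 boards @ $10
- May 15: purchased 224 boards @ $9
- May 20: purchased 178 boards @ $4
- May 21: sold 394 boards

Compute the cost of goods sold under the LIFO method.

May 21, 394 sold [LIFO — newest first]: 178 @ $4 + 216 @ $9 = $2,656
Ending inventory: 386 @ $9 + 182 @ $10 + 8 @ $9 = $5,366
Check: goods available $8,022 = COGS $2,656 + ending $5,366

COGS = $2,656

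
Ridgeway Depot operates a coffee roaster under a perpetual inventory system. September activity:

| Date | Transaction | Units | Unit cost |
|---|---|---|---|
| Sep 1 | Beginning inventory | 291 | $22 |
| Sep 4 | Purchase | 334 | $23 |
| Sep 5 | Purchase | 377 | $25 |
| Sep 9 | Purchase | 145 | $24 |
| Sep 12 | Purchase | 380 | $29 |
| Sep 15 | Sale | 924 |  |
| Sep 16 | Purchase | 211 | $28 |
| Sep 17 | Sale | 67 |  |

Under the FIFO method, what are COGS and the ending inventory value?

COGS = $23,234; ending inventory = $20,683

Sep 15, 924 sold [FIFO — oldest first]: 291 @ $22 + 334 @ $23 + 299 @ $25 = $21,559
Sep 17, 67 sold [FIFO — oldest first]: 67 @ $25 = $1,675
Total COGS = $21,559 + $1,675 = $23,234
Ending inventory: 11 @ $25 + 145 @ $24 + 380 @ $29 + 211 @ $28 = $20,683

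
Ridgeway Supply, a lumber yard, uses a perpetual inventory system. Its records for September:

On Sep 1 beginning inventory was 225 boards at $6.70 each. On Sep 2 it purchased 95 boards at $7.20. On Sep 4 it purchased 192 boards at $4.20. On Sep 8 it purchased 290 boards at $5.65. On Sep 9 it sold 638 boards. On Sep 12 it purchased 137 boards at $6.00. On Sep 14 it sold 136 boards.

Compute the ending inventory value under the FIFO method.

Ending inventory = $980.20

Sep 9, 638 sold [FIFO — oldest first]: 225 @ $6.70 + 95 @ $7.20 + 192 @ $4.20 + 126 @ $5.65 = $3,709.80
Sep 14, 136 sold [FIFO — oldest first]: 136 @ $5.65 = $768.40
Total COGS = $3,709.80 + $768.40 = $4,478.20
Ending inventory: 28 @ $5.65 + 137 @ $6.00 = $980.20
Check: goods available $5,458.40 = COGS $4,478.20 + ending $980.20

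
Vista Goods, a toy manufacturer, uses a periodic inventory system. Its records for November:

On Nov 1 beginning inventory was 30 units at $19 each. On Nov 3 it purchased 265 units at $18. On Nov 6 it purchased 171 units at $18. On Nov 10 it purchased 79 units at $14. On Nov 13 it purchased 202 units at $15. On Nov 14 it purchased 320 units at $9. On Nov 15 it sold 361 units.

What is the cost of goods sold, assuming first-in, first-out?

COGS = $6,528

Nov 15, 361 sold [FIFO — oldest first]: 30 @ $19 + 265 @ $18 + 66 @ $18 = $6,528
Ending inventory: 105 @ $18 + 79 @ $14 + 202 @ $15 + 320 @ $9 = $8,906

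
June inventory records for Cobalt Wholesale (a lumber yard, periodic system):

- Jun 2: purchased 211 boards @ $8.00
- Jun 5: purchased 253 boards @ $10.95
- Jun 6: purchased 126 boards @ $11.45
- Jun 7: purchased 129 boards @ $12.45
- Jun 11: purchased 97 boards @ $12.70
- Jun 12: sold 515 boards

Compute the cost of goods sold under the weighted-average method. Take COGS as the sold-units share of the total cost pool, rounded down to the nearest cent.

COGS = $5,515.42

Jun 12, sell 515: 515/816 × $8,739.00 → $5,515.42
Ending inventory (cost pool remaining) = $3,223.58
Check: goods available $8,739.00 = COGS $5,515.42 + ending $3,223.58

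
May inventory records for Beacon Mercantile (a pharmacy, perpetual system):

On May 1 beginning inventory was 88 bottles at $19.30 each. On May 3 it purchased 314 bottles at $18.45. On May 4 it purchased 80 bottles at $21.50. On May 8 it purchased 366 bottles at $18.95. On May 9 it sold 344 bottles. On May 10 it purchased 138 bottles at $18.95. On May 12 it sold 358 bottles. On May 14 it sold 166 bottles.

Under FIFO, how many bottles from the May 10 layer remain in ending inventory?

May 9, 344 sold [FIFO — oldest first]: 88 @ $19.30 + 256 @ $18.45 = $6,421.60
May 12, 358 sold [FIFO — oldest first]: 58 @ $18.45 + 80 @ $21.50 + 220 @ $18.95 = $6,959.10
May 14, 166 sold [FIFO — oldest first]: 146 @ $18.95 + 20 @ $18.95 = $3,145.70
Total COGS = $6,421.60 + $6,959.10 + $3,145.70 = $16,526.40
Ending inventory: 118 @ $18.95 = $2,236.10
Check: goods available $18,762.50 = COGS $16,526.40 + ending $2,236.10

118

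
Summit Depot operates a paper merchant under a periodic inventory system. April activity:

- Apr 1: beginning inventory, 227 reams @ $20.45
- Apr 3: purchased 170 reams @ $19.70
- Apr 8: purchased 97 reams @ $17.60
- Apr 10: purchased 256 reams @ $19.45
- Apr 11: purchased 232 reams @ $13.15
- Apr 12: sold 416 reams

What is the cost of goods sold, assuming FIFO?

Apr 12, 416 sold [FIFO — oldest first]: 227 @ $20.45 + 170 @ $19.70 + 19 @ $17.60 = $8,325.55
Ending inventory: 78 @ $17.60 + 256 @ $19.45 + 232 @ $13.15 = $9,402.80

COGS = $8,325.55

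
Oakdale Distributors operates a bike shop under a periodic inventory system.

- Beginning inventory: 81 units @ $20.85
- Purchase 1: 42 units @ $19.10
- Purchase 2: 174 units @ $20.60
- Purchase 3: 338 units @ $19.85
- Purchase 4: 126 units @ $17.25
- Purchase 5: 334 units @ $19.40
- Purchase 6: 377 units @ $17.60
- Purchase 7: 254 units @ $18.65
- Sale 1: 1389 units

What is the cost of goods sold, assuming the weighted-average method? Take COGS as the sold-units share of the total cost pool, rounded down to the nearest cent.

COGS = $26,403.99

Sale 1, sell 1389: 1389/1726 × $32,810.15 → $26,403.99
Ending inventory (cost pool remaining) = $6,406.16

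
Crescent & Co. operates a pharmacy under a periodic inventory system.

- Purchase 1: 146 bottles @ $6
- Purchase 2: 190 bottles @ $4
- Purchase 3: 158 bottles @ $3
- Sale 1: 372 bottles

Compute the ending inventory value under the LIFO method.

Sale 1 (372) [LIFO — newest first]: 158 @ $3 + 190 @ $4 + 24 @ $6 = $1,378
Ending inventory: 122 @ $6 = $732

Ending inventory = $732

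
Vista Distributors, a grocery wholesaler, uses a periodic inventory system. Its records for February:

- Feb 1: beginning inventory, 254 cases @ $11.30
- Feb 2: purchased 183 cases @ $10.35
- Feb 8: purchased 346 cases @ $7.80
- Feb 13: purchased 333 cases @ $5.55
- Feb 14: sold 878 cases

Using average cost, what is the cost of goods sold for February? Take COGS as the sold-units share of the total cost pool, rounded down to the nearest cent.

COGS = $7,325.47

Feb 14, sell 878: 878/1116 × $9,311.20 → $7,325.47
Ending inventory (cost pool remaining) = $1,985.73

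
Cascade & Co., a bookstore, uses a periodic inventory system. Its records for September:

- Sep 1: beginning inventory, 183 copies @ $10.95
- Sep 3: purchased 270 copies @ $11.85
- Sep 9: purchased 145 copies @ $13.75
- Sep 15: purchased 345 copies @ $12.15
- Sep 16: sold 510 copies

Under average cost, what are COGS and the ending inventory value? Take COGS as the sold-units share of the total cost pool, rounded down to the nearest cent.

COGS = $6,159.39; ending inventory = $5,229.46

Sep 16, sell 510: 510/943 × $11,388.85 → $6,159.39
Ending inventory (cost pool remaining) = $5,229.46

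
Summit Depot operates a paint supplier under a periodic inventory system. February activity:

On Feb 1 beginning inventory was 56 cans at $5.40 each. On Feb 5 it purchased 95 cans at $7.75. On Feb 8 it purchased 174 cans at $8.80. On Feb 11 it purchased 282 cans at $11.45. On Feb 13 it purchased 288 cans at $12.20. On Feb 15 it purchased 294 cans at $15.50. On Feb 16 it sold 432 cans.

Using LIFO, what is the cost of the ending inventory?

Ending inventory = $7,628.75

Feb 16, 432 sold [LIFO — newest first]: 294 @ $15.50 + 138 @ $12.20 = $6,240.60
Ending inventory: 56 @ $5.40 + 95 @ $7.75 + 174 @ $8.80 + 282 @ $11.45 + 150 @ $12.20 = $7,628.75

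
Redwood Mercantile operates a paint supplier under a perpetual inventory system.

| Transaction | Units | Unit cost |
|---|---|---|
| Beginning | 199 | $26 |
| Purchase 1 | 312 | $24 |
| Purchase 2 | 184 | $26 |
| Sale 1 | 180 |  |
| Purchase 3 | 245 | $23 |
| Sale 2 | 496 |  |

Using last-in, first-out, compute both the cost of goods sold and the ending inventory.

COGS = $16,347; ending inventory = $6,734

Sale 1 (180) [LIFO — newest first]: 180 @ $26 = $4,680
Sale 2 (496) [LIFO — newest first]: 245 @ $23 + 4 @ $26 + 247 @ $24 = $11,667
Total COGS = $4,680 + $11,667 = $16,347
Ending inventory: 199 @ $26 + 65 @ $24 = $6,734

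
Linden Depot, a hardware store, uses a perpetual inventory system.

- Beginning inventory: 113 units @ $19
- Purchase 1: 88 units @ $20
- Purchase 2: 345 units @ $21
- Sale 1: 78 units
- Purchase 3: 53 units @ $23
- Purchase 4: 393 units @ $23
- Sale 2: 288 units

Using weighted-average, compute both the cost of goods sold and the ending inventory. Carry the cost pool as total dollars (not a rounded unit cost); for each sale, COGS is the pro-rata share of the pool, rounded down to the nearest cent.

After Beginning: 113 on hand, pool $2,147.00 (≈ $19.0000 each)
After Purchase 1: 201 on hand, pool $3,907.00 (≈ $19.4378 each)
After Purchase 2: 546 on hand, pool $11,152.00 (≈ $20.4249 each)
Sale 1, sell 78: 78/546 × $11,152.00 → $1,593.14
After Purchase 3: 521 on hand, pool $10,777.86 (≈ $20.6869 each)
After Purchase 4: 914 on hand, pool $19,816.86 (≈ $21.6815 each)
Sale 2, sell 288: 288/914 × $19,816.86 → $6,244.26
Total COGS = $1,593.14 + $6,244.26 = $7,837.40
Ending inventory (cost pool remaining) = $13,572.60

COGS = $7,837.40; ending inventory = $13,572.60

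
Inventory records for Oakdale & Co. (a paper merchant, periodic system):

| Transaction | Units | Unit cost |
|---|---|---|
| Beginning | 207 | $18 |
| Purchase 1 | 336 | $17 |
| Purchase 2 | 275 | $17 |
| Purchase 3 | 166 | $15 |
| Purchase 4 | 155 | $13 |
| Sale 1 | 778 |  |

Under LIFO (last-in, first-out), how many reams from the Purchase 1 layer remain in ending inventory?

Sale 1 (778) [LIFO — newest first]: 155 @ $13 + 166 @ $15 + 275 @ $17 + 182 @ $17 = $12,274
Ending inventory: 207 @ $18 + 154 @ $17 = $6,344
Check: goods available $18,618 = COGS $12,274 + ending $6,344

154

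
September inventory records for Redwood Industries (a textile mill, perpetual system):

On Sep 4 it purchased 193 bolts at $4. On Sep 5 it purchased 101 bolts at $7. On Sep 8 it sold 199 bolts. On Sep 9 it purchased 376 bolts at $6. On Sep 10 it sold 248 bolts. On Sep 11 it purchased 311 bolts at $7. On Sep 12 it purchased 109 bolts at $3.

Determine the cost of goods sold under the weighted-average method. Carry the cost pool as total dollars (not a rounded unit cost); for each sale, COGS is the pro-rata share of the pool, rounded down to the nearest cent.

After Sep 4: 193 on hand, pool $772.00 (≈ $4.0000 each)
After Sep 5: 294 on hand, pool $1,479.00 (≈ $5.0306 each)
Sep 8, sell 199: 199/294 × $1,479.00 → $1,001.09
After Sep 9: 471 on hand, pool $2,733.91 (≈ $5.8045 each)
Sep 10, sell 248: 248/471 × $2,733.91 → $1,439.51
After Sep 11: 534 on hand, pool $3,471.40 (≈ $6.5007 each)
After Sep 12: 643 on hand, pool $3,798.40 (≈ $5.9073 each)
Total COGS = $1,001.09 + $1,439.51 = $2,440.60
Ending inventory (cost pool remaining) = $3,798.40
Check: goods available $6,239.00 = COGS $2,440.60 + ending $3,798.40

COGS = $2,440.60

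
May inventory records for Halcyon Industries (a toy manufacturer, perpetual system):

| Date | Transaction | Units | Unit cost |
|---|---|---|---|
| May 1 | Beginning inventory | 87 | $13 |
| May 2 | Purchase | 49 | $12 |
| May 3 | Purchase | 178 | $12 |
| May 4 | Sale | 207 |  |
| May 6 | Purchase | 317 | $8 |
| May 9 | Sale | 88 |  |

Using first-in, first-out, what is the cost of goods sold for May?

COGS = $3,627

May 4, 207 sold [FIFO — oldest first]: 87 @ $13 + 49 @ $12 + 71 @ $12 = $2,571
May 9, 88 sold [FIFO — oldest first]: 88 @ $12 = $1,056
Total COGS = $2,571 + $1,056 = $3,627
Ending inventory: 19 @ $12 + 317 @ $8 = $2,764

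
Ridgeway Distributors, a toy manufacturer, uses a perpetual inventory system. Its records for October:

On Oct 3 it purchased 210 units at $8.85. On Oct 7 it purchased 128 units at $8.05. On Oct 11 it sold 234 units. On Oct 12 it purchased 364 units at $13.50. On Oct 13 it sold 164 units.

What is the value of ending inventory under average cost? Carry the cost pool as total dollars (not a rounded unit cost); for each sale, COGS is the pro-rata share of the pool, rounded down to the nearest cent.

Ending inventory = $3,769.41

After Oct 3: 210 on hand, pool $1,858.50 (≈ $8.8500 each)
After Oct 7: 338 on hand, pool $2,888.90 (≈ $8.5470 each)
Oct 11, sell 234: 234/338 × $2,888.90 → $2,000.00
After Oct 12: 468 on hand, pool $5,802.90 (≈ $12.3994 each)
Oct 13, sell 164: 164/468 × $5,802.90 → $2,033.49
Total COGS = $2,000.00 + $2,033.49 = $4,033.49
Ending inventory (cost pool remaining) = $3,769.41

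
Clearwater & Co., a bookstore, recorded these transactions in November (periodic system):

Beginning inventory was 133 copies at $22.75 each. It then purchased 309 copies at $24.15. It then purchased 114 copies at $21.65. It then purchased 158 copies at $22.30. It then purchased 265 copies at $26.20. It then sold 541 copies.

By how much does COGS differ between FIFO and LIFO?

$399.65

FIFO COGS: 133 @ $22.75 + 309 @ $24.15 + 99 @ $21.65 = $12,631.45
LIFO COGS: 265 @ $26.20 + 158 @ $22.30 + 114 @ $21.65 + 4 @ $24.15 = $13,031.10
Difference = |$12,631.45 − $13,031.10| = $399.65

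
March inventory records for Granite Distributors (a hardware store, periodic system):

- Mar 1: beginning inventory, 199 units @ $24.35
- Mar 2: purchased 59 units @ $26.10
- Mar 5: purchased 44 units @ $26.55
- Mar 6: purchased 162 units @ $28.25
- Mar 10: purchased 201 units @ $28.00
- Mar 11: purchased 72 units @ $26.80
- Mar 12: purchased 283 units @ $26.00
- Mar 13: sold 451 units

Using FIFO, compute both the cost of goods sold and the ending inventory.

Mar 13, 451 sold [FIFO — oldest first]: 199 @ $24.35 + 59 @ $26.10 + 44 @ $26.55 + 149 @ $28.25 = $11,763.00
Ending inventory: 13 @ $28.25 + 201 @ $28.00 + 72 @ $26.80 + 283 @ $26.00 = $15,282.85
Check: goods available $27,045.85 = COGS $11,763.00 + ending $15,282.85

COGS = $11,763.00; ending inventory = $15,282.85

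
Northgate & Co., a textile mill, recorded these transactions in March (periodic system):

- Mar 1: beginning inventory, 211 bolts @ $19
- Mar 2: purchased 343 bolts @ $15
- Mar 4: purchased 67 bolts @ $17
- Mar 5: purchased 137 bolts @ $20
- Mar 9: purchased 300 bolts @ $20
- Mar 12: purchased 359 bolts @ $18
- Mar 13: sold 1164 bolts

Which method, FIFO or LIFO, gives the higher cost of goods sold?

FIFO COGS: 211 @ $19 + 343 @ $15 + 67 @ $17 + 137 @ $20 + 300 @ $20 + 106 @ $18 = $20,941
LIFO COGS: 359 @ $18 + 300 @ $20 + 137 @ $20 + 67 @ $17 + 301 @ $15 = $20,856

FIFO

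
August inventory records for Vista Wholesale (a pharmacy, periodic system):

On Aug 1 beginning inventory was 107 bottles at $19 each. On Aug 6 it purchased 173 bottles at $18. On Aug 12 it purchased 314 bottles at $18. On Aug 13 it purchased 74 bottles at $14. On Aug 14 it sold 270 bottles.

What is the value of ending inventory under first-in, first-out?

Ending inventory = $6,868

Aug 14, 270 sold [FIFO — oldest first]: 107 @ $19 + 163 @ $18 = $4,967
Ending inventory: 10 @ $18 + 314 @ $18 + 74 @ $14 = $6,868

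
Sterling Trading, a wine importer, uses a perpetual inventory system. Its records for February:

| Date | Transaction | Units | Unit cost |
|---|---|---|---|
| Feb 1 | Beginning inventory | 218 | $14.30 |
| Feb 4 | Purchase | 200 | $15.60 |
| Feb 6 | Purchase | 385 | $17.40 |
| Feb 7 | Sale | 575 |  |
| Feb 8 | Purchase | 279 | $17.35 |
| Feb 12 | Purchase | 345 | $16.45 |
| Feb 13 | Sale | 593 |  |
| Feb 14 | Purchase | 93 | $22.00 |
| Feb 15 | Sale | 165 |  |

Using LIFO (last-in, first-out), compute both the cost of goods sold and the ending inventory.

COGS = $22,824.20; ending inventory = $2,674.10

Feb 7, 575 sold [LIFO — newest first]: 385 @ $17.40 + 190 @ $15.60 = $9,663.00
Feb 13, 593 sold [LIFO — newest first]: 345 @ $16.45 + 248 @ $17.35 = $9,978.05
Feb 15, 165 sold [LIFO — newest first]: 93 @ $22.00 + 31 @ $17.35 + 10 @ $15.60 + 31 @ $14.30 = $3,183.15
Total COGS = $9,663.00 + $9,978.05 + $3,183.15 = $22,824.20
Ending inventory: 187 @ $14.30 = $2,674.10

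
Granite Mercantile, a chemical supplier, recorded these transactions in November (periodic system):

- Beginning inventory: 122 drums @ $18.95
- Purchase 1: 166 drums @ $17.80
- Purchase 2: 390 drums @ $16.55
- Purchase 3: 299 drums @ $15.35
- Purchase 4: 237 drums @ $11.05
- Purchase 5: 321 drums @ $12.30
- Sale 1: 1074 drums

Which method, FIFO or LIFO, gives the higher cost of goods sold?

FIFO COGS: 122 @ $18.95 + 166 @ $17.80 + 390 @ $16.55 + 299 @ $15.35 + 97 @ $11.05 = $17,382.70
LIFO COGS: 321 @ $12.30 + 237 @ $11.05 + 299 @ $15.35 + 217 @ $16.55 = $14,748.15

FIFO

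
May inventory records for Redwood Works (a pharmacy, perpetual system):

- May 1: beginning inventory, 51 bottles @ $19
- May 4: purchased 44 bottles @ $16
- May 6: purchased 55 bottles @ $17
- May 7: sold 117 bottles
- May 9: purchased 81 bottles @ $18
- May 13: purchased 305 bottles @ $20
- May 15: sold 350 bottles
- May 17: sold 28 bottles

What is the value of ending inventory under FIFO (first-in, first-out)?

May 7, 117 sold [FIFO — oldest first]: 51 @ $19 + 44 @ $16 + 22 @ $17 = $2,047
May 15, 350 sold [FIFO — oldest first]: 33 @ $17 + 81 @ $18 + 236 @ $20 = $6,739
May 17, 28 sold [FIFO — oldest first]: 28 @ $20 = $560
Total COGS = $2,047 + $6,739 + $560 = $9,346
Ending inventory: 41 @ $20 = $820

Ending inventory = $820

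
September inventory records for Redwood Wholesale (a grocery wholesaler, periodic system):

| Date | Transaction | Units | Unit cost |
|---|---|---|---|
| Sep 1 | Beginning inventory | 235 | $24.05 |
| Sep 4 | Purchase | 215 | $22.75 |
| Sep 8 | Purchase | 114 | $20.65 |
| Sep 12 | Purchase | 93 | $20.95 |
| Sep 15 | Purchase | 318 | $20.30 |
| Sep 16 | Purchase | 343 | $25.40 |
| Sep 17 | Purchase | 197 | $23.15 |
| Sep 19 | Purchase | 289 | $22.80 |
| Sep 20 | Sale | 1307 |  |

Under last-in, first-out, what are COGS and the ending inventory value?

COGS = $29,649.25; ending inventory = $11,513.55

Sep 20, 1307 sold [LIFO — newest first]: 289 @ $22.80 + 197 @ $23.15 + 343 @ $25.40 + 318 @ $20.30 + 93 @ $20.95 + 67 @ $20.65 = $29,649.25
Ending inventory: 235 @ $24.05 + 215 @ $22.75 + 47 @ $20.65 = $11,513.55
Check: goods available $41,162.80 = COGS $29,649.25 + ending $11,513.55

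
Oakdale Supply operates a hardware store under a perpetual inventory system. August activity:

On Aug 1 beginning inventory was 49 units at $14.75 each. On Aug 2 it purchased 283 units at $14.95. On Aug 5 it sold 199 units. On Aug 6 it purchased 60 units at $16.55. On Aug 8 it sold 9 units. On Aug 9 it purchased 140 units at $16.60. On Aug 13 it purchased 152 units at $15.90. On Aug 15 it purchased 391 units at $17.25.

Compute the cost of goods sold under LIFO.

COGS = $3,124.00

Aug 5, 199 sold [LIFO — newest first]: 199 @ $14.95 = $2,975.05
Aug 8, 9 sold [LIFO — newest first]: 9 @ $16.55 = $148.95
Total COGS = $2,975.05 + $148.95 = $3,124.00
Ending inventory: 49 @ $14.75 + 84 @ $14.95 + 51 @ $16.55 + 140 @ $16.60 + 152 @ $15.90 + 391 @ $17.25 = $14,308.15
Check: goods available $17,432.15 = COGS $3,124.00 + ending $14,308.15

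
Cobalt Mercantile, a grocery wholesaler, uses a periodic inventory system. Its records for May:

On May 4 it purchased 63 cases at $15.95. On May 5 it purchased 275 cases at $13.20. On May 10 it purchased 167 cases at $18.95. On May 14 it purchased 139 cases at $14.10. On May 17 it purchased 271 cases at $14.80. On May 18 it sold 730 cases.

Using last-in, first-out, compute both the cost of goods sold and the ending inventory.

May 18, 730 sold [LIFO — newest first]: 271 @ $14.80 + 139 @ $14.10 + 167 @ $18.95 + 153 @ $13.20 = $11,154.95
Ending inventory: 63 @ $15.95 + 122 @ $13.20 = $2,615.25
Check: goods available $13,770.20 = COGS $11,154.95 + ending $2,615.25

COGS = $11,154.95; ending inventory = $2,615.25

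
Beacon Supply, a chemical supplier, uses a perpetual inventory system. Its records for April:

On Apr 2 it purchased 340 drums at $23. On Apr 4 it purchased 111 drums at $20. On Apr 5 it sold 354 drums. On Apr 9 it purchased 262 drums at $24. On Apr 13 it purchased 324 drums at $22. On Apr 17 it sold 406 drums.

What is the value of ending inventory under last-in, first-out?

Ending inventory = $6,551

Apr 5, 354 sold [LIFO — newest first]: 111 @ $20 + 243 @ $23 = $7,809
Apr 17, 406 sold [LIFO — newest first]: 324 @ $22 + 82 @ $24 = $9,096
Total COGS = $7,809 + $9,096 = $16,905
Ending inventory: 97 @ $23 + 180 @ $24 = $6,551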